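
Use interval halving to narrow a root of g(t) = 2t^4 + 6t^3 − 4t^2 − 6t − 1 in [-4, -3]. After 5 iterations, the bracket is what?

midpoint -3.5: g = 13.875 > 0 → [-3.5, -3]
midpoint -3.25: g = -6.585938 < 0 → [-3.5, -3.25]
midpoint -3.375: g = 2.52002 > 0 → [-3.375, -3.25]
midpoint -3.3125: g = -2.2988 < 0 → [-3.375, -3.3125]
midpoint -3.34375: g = 0.0423 > 0 → [-3.34375, -3.3125]

[-3.34375, -3.3125]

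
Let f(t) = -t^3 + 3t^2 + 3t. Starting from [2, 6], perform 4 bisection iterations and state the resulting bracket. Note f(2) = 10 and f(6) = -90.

[3.75, 4]

t = 4 gives f = -4, negative; keep [2, 4]
t = 3 gives f = 9, positive; keep [3, 4]
t = 3.5 gives f = 4.375, positive; keep [3.5, 4]
t = 3.75 gives f = 0.7031, positive; keep [3.75, 4]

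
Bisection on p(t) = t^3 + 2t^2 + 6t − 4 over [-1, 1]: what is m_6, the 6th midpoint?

m = 0, p(m) = -4 (−); new bracket [0, 1]
m = 0.5, p(m) = -0.375 (−); new bracket [0.5, 1]
m = 0.75, p(m) = 2.046875 (+); new bracket [0.5, 0.75]
m = 0.625, p(m) = 0.7754 (+); new bracket [0.5, 0.625]
m = 0.5625, p(m) = 0.1858 (+); new bracket [0.5, 0.5625]
m = 0.53125, p(m) = -0.0981 (−); new bracket [0.53125, 0.5625]

0.53125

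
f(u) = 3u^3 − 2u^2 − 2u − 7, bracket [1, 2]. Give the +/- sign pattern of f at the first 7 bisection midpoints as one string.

f(1.5) = -4.375 < 0, so the root lies in [1.5, 2]
f(1.75) = -0.546875 < 0, so the root lies in [1.75, 2]
f(1.875) = 1.994141 > 0, so the root lies in [1.75, 1.875]
f(1.8125) = 0.6677 > 0, so the root lies in [1.75, 1.8125]
f(1.78125) = 0.0467 > 0, so the root lies in [1.75, 1.78125]
f(1.765625) = -0.2535 < 0, so the root lies in [1.765625, 1.78125]
f(1.7734375) = -0.1042 < 0, so the root lies in [1.7734375, 1.78125]

--+++--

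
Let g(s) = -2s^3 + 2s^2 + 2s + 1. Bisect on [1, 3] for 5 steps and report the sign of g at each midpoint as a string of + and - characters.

-+-++

midpoint 2: g = -3 < 0 → [1, 2]
midpoint 1.5: g = 1.75 > 0 → [1.5, 2]
midpoint 1.75: g = -0.09375 < 0 → [1.5, 1.75]
midpoint 1.625: g = 0.9492 > 0 → [1.625, 1.75]
midpoint 1.6875: g = 0.4595 > 0 → [1.6875, 1.75]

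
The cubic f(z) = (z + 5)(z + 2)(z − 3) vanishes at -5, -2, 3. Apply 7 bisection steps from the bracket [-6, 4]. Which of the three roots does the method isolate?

midpoint -1: f = -16 < 0 → [-1, 4]
midpoint 1.5: f = -34.125 < 0 → [1.5, 4]
midpoint 2.75: f = -9.203125 < 0 → [2.75, 4]
midpoint 3.375: f = 16.8809 > 0 → [2.75, 3.375]
midpoint 3.0625: f = 2.551 > 0 → [2.75, 3.0625]
midpoint 2.90625: f = -3.6366 < 0 → [2.90625, 3.0625]
midpoint 2.984375: f = -0.6218 < 0 → [2.984375, 3.0625]

3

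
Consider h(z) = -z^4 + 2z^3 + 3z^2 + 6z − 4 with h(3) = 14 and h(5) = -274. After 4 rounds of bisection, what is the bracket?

[3.25, 3.375]

z = 4 gives h = -60, negative; keep [3, 4]
z = 3.5 gives h = -10.5625, negative; keep [3, 3.5]
z = 3.25 gives h = 4.277344, positive; keep [3.25, 3.5]
z = 3.375 gives h = -2.4377, negative; keep [3.25, 3.375]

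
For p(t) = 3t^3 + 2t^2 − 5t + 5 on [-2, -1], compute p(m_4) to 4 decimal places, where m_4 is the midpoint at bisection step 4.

0.3757

midpoint -1.5: p = 6.875 > 0 → [-2, -1.5]
midpoint -1.75: p = 3.796875 > 0 → [-2, -1.75]
midpoint -1.875: p = 1.630859 > 0 → [-2, -1.875]
midpoint -1.9375: p = 0.3757 > 0 → [-2, -1.9375]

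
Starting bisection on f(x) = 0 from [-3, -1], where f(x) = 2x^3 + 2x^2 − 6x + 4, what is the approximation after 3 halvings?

x = -2 gives f = 8, positive; keep [-3, -2]
x = -2.5 gives f = 0.25, positive; keep [-3, -2.5]
x = -2.75 gives f = -5.96875, negative; keep [-2.75, -2.5]

-2.75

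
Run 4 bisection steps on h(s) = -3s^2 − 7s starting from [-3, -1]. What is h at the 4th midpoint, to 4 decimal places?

-0.2969

m = -2, h(m) = 2 (+); new bracket [-3, -2]
m = -2.5, h(m) = -1.25 (−); new bracket [-2.5, -2]
m = -2.25, h(m) = 0.5625 (+); new bracket [-2.5, -2.25]
m = -2.375, h(m) = -0.2969 (−); new bracket [-2.375, -2.25]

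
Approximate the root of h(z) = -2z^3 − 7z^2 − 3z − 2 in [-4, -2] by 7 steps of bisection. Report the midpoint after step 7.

m = -3, h(m) = -2 (−); new bracket [-4, -3]
m = -3.5, h(m) = 8.5 (+); new bracket [-3.5, -3]
m = -3.25, h(m) = 2.46875 (+); new bracket [-3.25, -3]
m = -3.125, h(m) = 0.0508 (+); new bracket [-3.125, -3]
m = -3.0625, h(m) = -1.019 (−); new bracket [-3.125, -3.0625]
m = -3.09375, h(m) = -0.4954 (−); new bracket [-3.125, -3.09375]
m = -3.109375, h(m) = -0.2252 (−); new bracket [-3.125, -3.109375]

-3.109375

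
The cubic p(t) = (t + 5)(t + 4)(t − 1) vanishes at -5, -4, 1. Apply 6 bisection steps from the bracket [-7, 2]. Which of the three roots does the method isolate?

1

m = -2.5, p(m) = -13.125 (−); new bracket [-2.5, 2]
m = -0.25, p(m) = -22.265625 (−); new bracket [-0.25, 2]
m = 0.875, p(m) = -3.580078 (−); new bracket [0.875, 2]
m = 1.4375, p(m) = 15.3142 (+); new bracket [0.875, 1.4375]
m = 1.15625, p(m) = 4.9599 (+); new bracket [0.875, 1.15625]
m = 1.015625, p(m) = 0.4714 (+); new bracket [0.875, 1.015625]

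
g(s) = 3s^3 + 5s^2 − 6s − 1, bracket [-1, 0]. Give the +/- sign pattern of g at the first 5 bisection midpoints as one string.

++-++

s = -0.5 gives g = 2.875, positive; keep [-0.5, 0]
s = -0.25 gives g = 0.765625, positive; keep [-0.25, 0]
s = -0.125 gives g = -0.177734, negative; keep [-0.25, -0.125]
s = -0.1875 gives g = 0.281, positive; keep [-0.1875, -0.125]
s = -0.15625 gives g = 0.0481, positive; keep [-0.15625, -0.125]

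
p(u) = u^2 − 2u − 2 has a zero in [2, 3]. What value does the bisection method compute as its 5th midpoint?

2.71875

u = 2.5 gives p = -0.75, negative; keep [2.5, 3]
u = 2.75 gives p = 0.0625, positive; keep [2.5, 2.75]
u = 2.625 gives p = -0.359375, negative; keep [2.625, 2.75]
u = 2.6875 gives p = -0.1523, negative; keep [2.6875, 2.75]
u = 2.71875 gives p = -0.0459, negative; keep [2.71875, 2.75]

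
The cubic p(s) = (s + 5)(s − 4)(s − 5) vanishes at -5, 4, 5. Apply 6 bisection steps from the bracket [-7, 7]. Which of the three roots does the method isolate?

s = 0 gives p = 100, positive; keep [-7, 0]
s = -3.5 gives p = 95.625, positive; keep [-7, -3.5]
s = -5.25 gives p = -23.703125, negative; keep [-5.25, -3.5]
s = -4.375 gives p = 49.0723, positive; keep [-5.25, -4.375]
s = -4.8125 gives p = 16.2136, positive; keep [-5.25, -4.8125]
s = -5.03125 gives p = -2.8311, negative; keep [-5.03125, -4.8125]

-5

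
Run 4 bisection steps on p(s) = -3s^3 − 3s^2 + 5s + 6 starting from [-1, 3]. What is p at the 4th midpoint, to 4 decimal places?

s = 1 gives p = 5, positive; keep [1, 3]
s = 2 gives p = -20, negative; keep [1, 2]
s = 1.5 gives p = -3.375, negative; keep [1, 1.5]
s = 1.25 gives p = 1.7031, positive; keep [1.25, 1.5]

1.7031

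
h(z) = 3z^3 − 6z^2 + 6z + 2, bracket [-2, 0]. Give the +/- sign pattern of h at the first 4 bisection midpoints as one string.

--+-

midpoint -1: h = -13 < 0 → [-1, 0]
midpoint -0.5: h = -2.875 < 0 → [-0.5, 0]
midpoint -0.25: h = 0.078125 > 0 → [-0.5, -0.25]
midpoint -0.375: h = -1.252 < 0 → [-0.375, -0.25]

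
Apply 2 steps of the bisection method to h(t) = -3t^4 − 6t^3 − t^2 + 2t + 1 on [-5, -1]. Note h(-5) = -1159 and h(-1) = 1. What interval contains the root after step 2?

h(-3) = -95 < 0, so the root lies in [-3, -1]
h(-2) = -7 < 0, so the root lies in [-2, -1]

[-2, -1]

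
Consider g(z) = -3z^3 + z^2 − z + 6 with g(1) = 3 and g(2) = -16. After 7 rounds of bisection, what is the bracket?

m = 1.5, g(m) = -3.375 (−); new bracket [1, 1.5]
m = 1.25, g(m) = 0.453125 (+); new bracket [1.25, 1.5]
m = 1.375, g(m) = -1.283203 (−); new bracket [1.25, 1.375]
m = 1.3125, g(m) = -0.3728 (−); new bracket [1.25, 1.3125]
m = 1.28125, g(m) = 0.0504 (+); new bracket [1.28125, 1.3125]
m = 1.296875, g(m) = -0.1586 (−); new bracket [1.28125, 1.296875]
m = 1.2890625, g(m) = -0.0534 (−); new bracket [1.28125, 1.2890625]

[1.28125, 1.2890625]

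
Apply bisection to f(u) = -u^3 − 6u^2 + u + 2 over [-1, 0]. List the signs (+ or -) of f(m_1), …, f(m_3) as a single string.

+--

midpoint -0.5: f = 0.125 > 0 → [-1, -0.5]
midpoint -0.75: f = -1.703125 < 0 → [-0.75, -0.5]
midpoint -0.625: f = -0.724609 < 0 → [-0.625, -0.5]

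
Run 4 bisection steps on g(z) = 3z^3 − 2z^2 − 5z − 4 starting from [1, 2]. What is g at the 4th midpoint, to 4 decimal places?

0.6243

g(1.5) = -5.875 < 0, so the root lies in [1.5, 2]
g(1.75) = -2.796875 < 0, so the root lies in [1.75, 2]
g(1.875) = -0.630859 < 0, so the root lies in [1.875, 2]
g(1.9375) = 0.6243 > 0, so the root lies in [1.875, 1.9375]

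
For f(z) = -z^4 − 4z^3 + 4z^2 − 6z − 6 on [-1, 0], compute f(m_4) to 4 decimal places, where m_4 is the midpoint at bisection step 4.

z = -0.5 gives f = -1.5625, negative; keep [-1, -0.5]
z = -0.75 gives f = 2.121094, positive; keep [-0.75, -0.5]
z = -0.625 gives f = 0.136475, positive; keep [-0.625, -0.5]
z = -0.5625 gives f = -0.7476, negative; keep [-0.625, -0.5625]

-0.7476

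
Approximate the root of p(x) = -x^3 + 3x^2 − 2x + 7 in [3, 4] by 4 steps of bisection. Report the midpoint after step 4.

3.0625

x = 3.5 gives p = -6.125, negative; keep [3, 3.5]
x = 3.25 gives p = -2.140625, negative; keep [3, 3.25]
x = 3.125 gives p = -0.470703, negative; keep [3, 3.125]
x = 3.0625 gives p = 0.2888, positive; keep [3.0625, 3.125]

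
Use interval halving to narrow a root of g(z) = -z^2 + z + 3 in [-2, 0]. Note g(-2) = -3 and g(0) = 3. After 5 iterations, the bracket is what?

[-1.3125, -1.25]

z = -1 gives g = 1, positive; keep [-2, -1]
z = -1.5 gives g = -0.75, negative; keep [-1.5, -1]
z = -1.25 gives g = 0.1875, positive; keep [-1.5, -1.25]
z = -1.375 gives g = -0.2656, negative; keep [-1.375, -1.25]
z = -1.3125 gives g = -0.0352, negative; keep [-1.3125, -1.25]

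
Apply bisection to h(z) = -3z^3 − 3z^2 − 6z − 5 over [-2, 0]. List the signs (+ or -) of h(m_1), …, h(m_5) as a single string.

m = -1, h(m) = 1 (+); new bracket [-1, 0]
m = -0.5, h(m) = -2.375 (−); new bracket [-1, -0.5]
m = -0.75, h(m) = -0.921875 (−); new bracket [-1, -0.75]
m = -0.875, h(m) = -0.0371 (−); new bracket [-1, -0.875]
m = -0.9375, h(m) = 0.4602 (+); new bracket [-0.9375, -0.875]

+---+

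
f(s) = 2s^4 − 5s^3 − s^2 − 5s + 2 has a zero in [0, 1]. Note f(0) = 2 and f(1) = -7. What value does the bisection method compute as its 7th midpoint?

0.3359375

midpoint 0.5: f = -1.25 < 0 → [0, 0.5]
midpoint 0.25: f = 0.617188 > 0 → [0.25, 0.5]
midpoint 0.375: f = -0.239746 < 0 → [0.25, 0.375]
midpoint 0.3125: f = 0.2063 > 0 → [0.3125, 0.375]
midpoint 0.34375: f = -0.0121 < 0 → [0.3125, 0.34375]
midpoint 0.328125: f = 0.0983 > 0 → [0.328125, 0.34375]
midpoint 0.3359375: f = 0.0434 > 0 → [0.3359375, 0.34375]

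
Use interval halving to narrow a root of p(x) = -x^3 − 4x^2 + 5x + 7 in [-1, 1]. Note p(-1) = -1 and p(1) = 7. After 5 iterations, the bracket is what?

[-0.9375, -0.875]

midpoint 0: p = 7 > 0 → [-1, 0]
midpoint -0.5: p = 3.625 > 0 → [-1, -0.5]
midpoint -0.75: p = 1.421875 > 0 → [-1, -0.75]
midpoint -0.875: p = 0.2324 > 0 → [-1, -0.875]
midpoint -0.9375: p = -0.3792 < 0 → [-0.9375, -0.875]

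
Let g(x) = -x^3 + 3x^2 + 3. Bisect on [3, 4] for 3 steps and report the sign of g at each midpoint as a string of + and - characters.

g(3.5) = -3.125 < 0, so the root lies in [3, 3.5]
g(3.25) = 0.359375 > 0, so the root lies in [3.25, 3.5]
g(3.375) = -1.271484 < 0, so the root lies in [3.25, 3.375]

-+-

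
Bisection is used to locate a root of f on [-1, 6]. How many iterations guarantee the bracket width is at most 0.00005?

Width after n steps is 7/2^n. Need 2^n ≥ 7/0.00005 = 140000.
2^17 = 131072 < 140000 ≤ 2^18 = 262144, so n = 18.

18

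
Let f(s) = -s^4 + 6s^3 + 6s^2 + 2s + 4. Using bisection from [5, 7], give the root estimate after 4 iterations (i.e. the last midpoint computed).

6.875

midpoint 6: f = 232 > 0 → [6, 7]
midpoint 6.5: f = 133.1875 > 0 → [6.5, 7]
midpoint 6.75: f = 60.214844 > 0 → [6.75, 7]
midpoint 6.875: f = 17.0115 > 0 → [6.875, 7]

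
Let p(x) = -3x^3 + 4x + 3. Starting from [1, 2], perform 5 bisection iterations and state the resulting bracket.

[1.40625, 1.4375]

p(1.5) = -1.125 < 0, so the root lies in [1, 1.5]
p(1.25) = 2.140625 > 0, so the root lies in [1.25, 1.5]
p(1.375) = 0.701172 > 0, so the root lies in [1.375, 1.5]
p(1.4375) = -0.1614 < 0, so the root lies in [1.375, 1.4375]
p(1.40625) = 0.2823 > 0, so the root lies in [1.40625, 1.4375]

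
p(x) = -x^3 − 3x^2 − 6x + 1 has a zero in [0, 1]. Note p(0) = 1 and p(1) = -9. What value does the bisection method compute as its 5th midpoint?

midpoint 0.5: p = -2.875 < 0 → [0, 0.5]
midpoint 0.25: p = -0.703125 < 0 → [0, 0.25]
midpoint 0.125: p = 0.201172 > 0 → [0.125, 0.25]
midpoint 0.1875: p = -0.2371 < 0 → [0.125, 0.1875]
midpoint 0.15625: p = -0.0146 < 0 → [0.125, 0.15625]

0.15625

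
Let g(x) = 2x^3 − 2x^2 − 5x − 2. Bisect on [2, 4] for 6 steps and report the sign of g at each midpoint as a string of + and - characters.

x = 3 gives g = 19, positive; keep [2, 3]
x = 2.5 gives g = 4.25, positive; keep [2, 2.5]
x = 2.25 gives g = -0.59375, negative; keep [2.25, 2.5]
x = 2.375 gives g = 1.6367, positive; keep [2.25, 2.375]
x = 2.3125 gives g = 0.4751, positive; keep [2.25, 2.3125]
x = 2.28125 gives g = -0.0707, negative; keep [2.28125, 2.3125]

++-++-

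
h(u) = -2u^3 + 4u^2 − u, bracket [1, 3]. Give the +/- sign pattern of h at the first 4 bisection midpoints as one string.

h(2) = -2 < 0, so the root lies in [1, 2]
h(1.5) = 0.75 > 0, so the root lies in [1.5, 2]
h(1.75) = -0.21875 < 0, so the root lies in [1.5, 1.75]
h(1.625) = 0.3555 > 0, so the root lies in [1.625, 1.75]

-+-+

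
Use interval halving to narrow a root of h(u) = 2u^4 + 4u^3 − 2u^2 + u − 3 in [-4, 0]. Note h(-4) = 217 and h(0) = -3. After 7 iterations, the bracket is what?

midpoint -2: h = -13 < 0 → [-4, -2]
midpoint -3: h = 30 > 0 → [-3, -2]
midpoint -2.5: h = -2.375 < 0 → [-3, -2.5]
midpoint -2.75: h = 10.3203 > 0 → [-2.75, -2.5]
midpoint -2.625: h = 3.2036 > 0 → [-2.625, -2.5]
midpoint -2.5625: h = 0.2344 > 0 → [-2.5625, -2.5]
midpoint -2.53125: h = -1.1138 < 0 → [-2.5625, -2.53125]

[-2.5625, -2.53125]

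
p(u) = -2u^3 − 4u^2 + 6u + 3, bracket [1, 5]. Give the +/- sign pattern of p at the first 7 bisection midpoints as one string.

---+---

u = 3 gives p = -69, negative; keep [1, 3]
u = 2 gives p = -17, negative; keep [1, 2]
u = 1.5 gives p = -3.75, negative; keep [1, 1.5]
u = 1.25 gives p = 0.3438, positive; keep [1.25, 1.5]
u = 1.375 gives p = -1.5117, negative; keep [1.25, 1.375]
u = 1.3125 gives p = -0.5376, negative; keep [1.25, 1.3125]
u = 1.28125 gives p = -0.0855, negative; keep [1.25, 1.28125]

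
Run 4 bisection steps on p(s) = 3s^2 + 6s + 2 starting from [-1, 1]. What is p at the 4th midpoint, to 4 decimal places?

p(0) = 2 > 0, so the root lies in [-1, 0]
p(-0.5) = -0.25 < 0, so the root lies in [-0.5, 0]
p(-0.25) = 0.6875 > 0, so the root lies in [-0.5, -0.25]
p(-0.375) = 0.1719 > 0, so the root lies in [-0.5, -0.375]

0.1719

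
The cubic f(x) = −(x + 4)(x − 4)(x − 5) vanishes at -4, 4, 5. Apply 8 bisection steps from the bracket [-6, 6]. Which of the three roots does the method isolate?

midpoint 0: f = -80 < 0 → [-6, 0]
midpoint -3: f = -56 < 0 → [-6, -3]
midpoint -4.5: f = 40.375 > 0 → [-4.5, -3]
midpoint -3.75: f = -16.9531 < 0 → [-4.5, -3.75]
midpoint -4.125: f = 9.2676 > 0 → [-4.125, -3.75]
midpoint -3.9375: f = -4.4338 < 0 → [-4.125, -3.9375]
midpoint -4.03125: f = 2.2666 > 0 → [-4.03125, -3.9375]
midpoint -3.984375: f = -1.1209 < 0 → [-4.03125, -3.984375]

-4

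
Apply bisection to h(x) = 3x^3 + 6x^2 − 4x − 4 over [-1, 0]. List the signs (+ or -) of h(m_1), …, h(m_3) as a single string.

-++

midpoint -0.5: h = -0.875 < 0 → [-1, -0.5]
midpoint -0.75: h = 1.109375 > 0 → [-0.75, -0.5]
midpoint -0.625: h = 0.111328 > 0 → [-0.625, -0.5]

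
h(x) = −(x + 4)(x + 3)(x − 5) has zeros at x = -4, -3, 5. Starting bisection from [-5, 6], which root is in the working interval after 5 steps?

5

midpoint 0.5: h = 70.875 > 0 → [0.5, 6]
midpoint 3.25: h = 79.296875 > 0 → [3.25, 6]
midpoint 4.625: h = 24.662109 > 0 → [4.625, 6]
midpoint 5.3125: h = -24.1907 < 0 → [4.625, 5.3125]
midpoint 4.96875: h = 2.2334 > 0 → [4.96875, 5.3125]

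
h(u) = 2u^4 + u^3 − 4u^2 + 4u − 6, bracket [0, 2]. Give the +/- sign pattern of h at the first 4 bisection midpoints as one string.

midpoint 1: h = -3 < 0 → [1, 2]
midpoint 1.5: h = 4.5 > 0 → [1, 1.5]
midpoint 1.25: h = -0.414062 < 0 → [1.25, 1.5]
midpoint 1.375: h = 1.686 > 0 → [1.25, 1.375]

-+-+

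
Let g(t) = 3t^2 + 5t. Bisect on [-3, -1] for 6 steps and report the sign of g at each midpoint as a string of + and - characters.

midpoint -2: g = 2 > 0 → [-2, -1]
midpoint -1.5: g = -0.75 < 0 → [-2, -1.5]
midpoint -1.75: g = 0.4375 > 0 → [-1.75, -1.5]
midpoint -1.625: g = -0.2031 < 0 → [-1.75, -1.625]
midpoint -1.6875: g = 0.1055 > 0 → [-1.6875, -1.625]
midpoint -1.65625: g = -0.0518 < 0 → [-1.6875, -1.65625]

+-+-+-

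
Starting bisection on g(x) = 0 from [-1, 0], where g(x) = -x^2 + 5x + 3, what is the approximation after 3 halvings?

-0.625

x = -0.5 gives g = 0.25, positive; keep [-1, -0.5]
x = -0.75 gives g = -1.3125, negative; keep [-0.75, -0.5]
x = -0.625 gives g = -0.515625, negative; keep [-0.625, -0.5]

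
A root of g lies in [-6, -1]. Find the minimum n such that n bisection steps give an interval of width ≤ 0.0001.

16

Width after n steps is 5/2^n. Need 2^n ≥ 5/0.0001 = 50000.
2^15 = 32768 < 50000 ≤ 2^16 = 65536, so n = 16.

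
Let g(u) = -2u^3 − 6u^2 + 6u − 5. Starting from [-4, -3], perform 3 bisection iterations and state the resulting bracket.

midpoint -3.5: g = -13.75 < 0 → [-4, -3.5]
midpoint -3.75: g = -6.40625 < 0 → [-4, -3.75]
midpoint -3.875: g = -1.972656 < 0 → [-4, -3.875]

[-4, -3.875]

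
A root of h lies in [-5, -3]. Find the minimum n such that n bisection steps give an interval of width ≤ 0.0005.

Width after n steps is 2/2^n. Need 2^n ≥ 2/0.0005 = 4000.
2^11 = 2048 < 4000 ≤ 2^12 = 4096, so n = 12.

12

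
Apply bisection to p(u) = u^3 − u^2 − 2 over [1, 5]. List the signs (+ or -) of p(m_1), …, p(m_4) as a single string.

p(3) = 16 > 0, so the root lies in [1, 3]
p(2) = 2 > 0, so the root lies in [1, 2]
p(1.5) = -0.875 < 0, so the root lies in [1.5, 2]
p(1.75) = 0.2969 > 0, so the root lies in [1.5, 1.75]

++-+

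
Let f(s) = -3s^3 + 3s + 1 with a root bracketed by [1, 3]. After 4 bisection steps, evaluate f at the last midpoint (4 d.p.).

midpoint 2: f = -17 < 0 → [1, 2]
midpoint 1.5: f = -4.625 < 0 → [1, 1.5]
midpoint 1.25: f = -1.109375 < 0 → [1, 1.25]
midpoint 1.125: f = 0.1035 > 0 → [1.125, 1.25]

0.1035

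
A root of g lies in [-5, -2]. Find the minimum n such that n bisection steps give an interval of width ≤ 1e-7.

Width after n steps is 3/2^n. Need 2^n ≥ 3/1e-7 = 30000000.
2^24 = 16777216 < 30000000 ≤ 2^25 = 33554432, so n = 25.

25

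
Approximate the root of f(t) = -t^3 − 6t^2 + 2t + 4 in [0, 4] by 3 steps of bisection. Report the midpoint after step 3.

midpoint 2: f = -24 < 0 → [0, 2]
midpoint 1: f = -1 < 0 → [0, 1]
midpoint 0.5: f = 3.375 > 0 → [0.5, 1]

0.5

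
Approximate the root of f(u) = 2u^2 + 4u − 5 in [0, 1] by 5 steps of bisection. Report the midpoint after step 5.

0.84375

f(0.5) = -2.5 < 0, so the root lies in [0.5, 1]
f(0.75) = -0.875 < 0, so the root lies in [0.75, 1]
f(0.875) = 0.03125 > 0, so the root lies in [0.75, 0.875]
f(0.8125) = -0.4297 < 0, so the root lies in [0.8125, 0.875]
f(0.84375) = -0.2012 < 0, so the root lies in [0.84375, 0.875]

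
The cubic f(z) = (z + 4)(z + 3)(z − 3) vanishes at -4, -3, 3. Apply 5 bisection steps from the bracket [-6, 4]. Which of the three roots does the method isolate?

3

f(-1) = -24 < 0, so the root lies in [-1, 4]
f(1.5) = -37.125 < 0, so the root lies in [1.5, 4]
f(2.75) = -9.703125 < 0, so the root lies in [2.75, 4]
f(3.375) = 17.6309 > 0, so the root lies in [2.75, 3.375]
f(3.0625) = 2.676 > 0, so the root lies in [2.75, 3.0625]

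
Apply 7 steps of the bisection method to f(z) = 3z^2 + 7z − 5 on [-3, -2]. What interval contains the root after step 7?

[-2.9140625, -2.90625]

z = -2.5 gives f = -3.75, negative; keep [-3, -2.5]
z = -2.75 gives f = -1.5625, negative; keep [-3, -2.75]
z = -2.875 gives f = -0.328125, negative; keep [-3, -2.875]
z = -2.9375 gives f = 0.3242, positive; keep [-2.9375, -2.875]
z = -2.90625 gives f = -0.0049, negative; keep [-2.9375, -2.90625]
z = -2.921875 gives f = 0.1589, positive; keep [-2.921875, -2.90625]
z = -2.9140625 gives f = 0.0768, positive; keep [-2.9140625, -2.90625]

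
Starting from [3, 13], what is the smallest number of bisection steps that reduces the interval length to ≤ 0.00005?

Width after n steps is 10/2^n. Need 2^n ≥ 10/0.00005 = 200000.
2^17 = 131072 < 200000 ≤ 2^18 = 262144, so n = 18.

18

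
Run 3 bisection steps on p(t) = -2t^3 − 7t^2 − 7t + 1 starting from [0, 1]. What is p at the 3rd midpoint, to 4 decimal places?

0.0117

p(0.5) = -4.5 < 0, so the root lies in [0, 0.5]
p(0.25) = -1.21875 < 0, so the root lies in [0, 0.25]
p(0.125) = 0.011719 > 0, so the root lies in [0.125, 0.25]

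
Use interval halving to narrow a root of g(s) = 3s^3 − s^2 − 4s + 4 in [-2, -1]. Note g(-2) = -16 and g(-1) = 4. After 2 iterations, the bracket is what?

[-1.5, -1.25]

midpoint -1.5: g = -2.375 < 0 → [-1.5, -1]
midpoint -1.25: g = 1.578125 > 0 → [-1.5, -1.25]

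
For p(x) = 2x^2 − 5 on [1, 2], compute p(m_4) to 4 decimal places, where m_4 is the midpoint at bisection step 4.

x = 1.5 gives p = -0.5, negative; keep [1.5, 2]
x = 1.75 gives p = 1.125, positive; keep [1.5, 1.75]
x = 1.625 gives p = 0.28125, positive; keep [1.5, 1.625]
x = 1.5625 gives p = -0.1172, negative; keep [1.5625, 1.625]

-0.1172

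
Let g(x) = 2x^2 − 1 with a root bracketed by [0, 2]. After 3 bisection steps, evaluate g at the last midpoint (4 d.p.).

0.1250

midpoint 1: g = 1 > 0 → [0, 1]
midpoint 0.5: g = -0.5 < 0 → [0.5, 1]
midpoint 0.75: g = 0.125 > 0 → [0.5, 0.75]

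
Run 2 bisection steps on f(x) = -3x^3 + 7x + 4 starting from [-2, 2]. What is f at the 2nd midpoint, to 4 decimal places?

x = 0 gives f = 4, positive; keep [0, 2]
x = 1 gives f = 8, positive; keep [1, 2]

8.0000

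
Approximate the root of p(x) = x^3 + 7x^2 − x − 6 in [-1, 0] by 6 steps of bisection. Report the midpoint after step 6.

midpoint -0.5: p = -3.875 < 0 → [-1, -0.5]
midpoint -0.75: p = -1.734375 < 0 → [-1, -0.75]
midpoint -0.875: p = -0.435547 < 0 → [-1, -0.875]
midpoint -0.9375: p = 0.2659 > 0 → [-0.9375, -0.875]
midpoint -0.90625: p = -0.089 < 0 → [-0.9375, -0.90625]
midpoint -0.921875: p = 0.0874 > 0 → [-0.921875, -0.90625]

-0.921875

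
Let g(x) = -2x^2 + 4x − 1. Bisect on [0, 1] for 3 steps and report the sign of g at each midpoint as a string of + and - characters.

+-+

m = 0.5, g(m) = 0.5 (+); new bracket [0, 0.5]
m = 0.25, g(m) = -0.125 (−); new bracket [0.25, 0.5]
m = 0.375, g(m) = 0.21875 (+); new bracket [0.25, 0.375]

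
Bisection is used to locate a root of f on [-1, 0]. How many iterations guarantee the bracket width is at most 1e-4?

14

Width after n steps is 1/2^n. Need 2^n ≥ 1/1e-4 = 10000.
2^13 = 8192 < 10000 ≤ 2^14 = 16384, so n = 14.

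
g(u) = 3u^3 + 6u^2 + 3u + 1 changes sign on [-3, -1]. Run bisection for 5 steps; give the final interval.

[-1.5, -1.4375]

midpoint -2: g = -5 < 0 → [-2, -1]
midpoint -1.5: g = -0.125 < 0 → [-1.5, -1]
midpoint -1.25: g = 0.765625 > 0 → [-1.5, -1.25]
midpoint -1.375: g = 0.4199 > 0 → [-1.5, -1.375]
midpoint -1.4375: g = 0.1746 > 0 → [-1.5, -1.4375]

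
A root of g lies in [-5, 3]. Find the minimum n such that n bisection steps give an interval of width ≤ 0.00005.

Width after n steps is 8/2^n. Need 2^n ≥ 8/0.00005 = 160000.
2^17 = 131072 < 160000 ≤ 2^18 = 262144, so n = 18.

18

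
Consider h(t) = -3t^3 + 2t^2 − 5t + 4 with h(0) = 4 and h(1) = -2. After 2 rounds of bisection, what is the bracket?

[0.75, 1]

m = 0.5, h(m) = 1.625 (+); new bracket [0.5, 1]
m = 0.75, h(m) = 0.109375 (+); new bracket [0.75, 1]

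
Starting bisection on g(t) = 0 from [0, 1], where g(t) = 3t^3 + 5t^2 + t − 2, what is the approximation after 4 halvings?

0.4375

m = 0.5, g(m) = 0.125 (+); new bracket [0, 0.5]
m = 0.25, g(m) = -1.390625 (−); new bracket [0.25, 0.5]
m = 0.375, g(m) = -0.763672 (−); new bracket [0.375, 0.5]
m = 0.4375, g(m) = -0.3542 (−); new bracket [0.4375, 0.5]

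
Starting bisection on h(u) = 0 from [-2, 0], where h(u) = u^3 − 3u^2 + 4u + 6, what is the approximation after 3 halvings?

-0.75

m = -1, h(m) = -2 (−); new bracket [-1, 0]
m = -0.5, h(m) = 3.125 (+); new bracket [-1, -0.5]
m = -0.75, h(m) = 0.890625 (+); new bracket [-1, -0.75]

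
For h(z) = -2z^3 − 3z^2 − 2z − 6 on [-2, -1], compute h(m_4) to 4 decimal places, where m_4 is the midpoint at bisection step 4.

-0.3218

midpoint -1.5: h = -3 < 0 → [-2, -1.5]
midpoint -1.75: h = -0.96875 < 0 → [-2, -1.75]
midpoint -1.875: h = 0.386719 > 0 → [-1.875, -1.75]
midpoint -1.8125: h = -0.3218 < 0 → [-1.875, -1.8125]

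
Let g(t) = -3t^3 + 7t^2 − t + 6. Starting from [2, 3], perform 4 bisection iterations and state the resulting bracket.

m = 2.5, g(m) = 0.375 (+); new bracket [2.5, 3]
m = 2.75, g(m) = -6.203125 (−); new bracket [2.5, 2.75]
m = 2.625, g(m) = -2.654297 (−); new bracket [2.5, 2.625]
m = 2.5625, g(m) = -1.0769 (−); new bracket [2.5, 2.5625]

[2.5, 2.5625]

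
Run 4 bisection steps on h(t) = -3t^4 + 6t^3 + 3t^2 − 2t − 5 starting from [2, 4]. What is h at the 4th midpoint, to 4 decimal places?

0.6985

h(3) = -65 < 0, so the root lies in [2, 3]
h(2.5) = -14.6875 < 0, so the root lies in [2, 2.5]
h(2.25) = -2.855469 < 0, so the root lies in [2, 2.25]
h(2.125) = 0.6985 > 0, so the root lies in [2.125, 2.25]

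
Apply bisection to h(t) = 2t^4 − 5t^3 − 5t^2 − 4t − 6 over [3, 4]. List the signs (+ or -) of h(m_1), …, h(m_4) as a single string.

+---

t = 3.5 gives h = 4.5, positive; keep [3, 3.5]
t = 3.25 gives h = -20.320312, negative; keep [3.25, 3.5]
t = 3.375 gives h = -9.177246, negative; keep [3.375, 3.5]
t = 3.4375 gives h = -2.6716, negative; keep [3.4375, 3.5]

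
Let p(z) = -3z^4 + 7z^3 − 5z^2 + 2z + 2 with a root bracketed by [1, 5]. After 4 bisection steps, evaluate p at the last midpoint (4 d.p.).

-0.4336

m = 3, p(m) = -91 (−); new bracket [1, 3]
m = 2, p(m) = -6 (−); new bracket [1, 2]
m = 1.5, p(m) = 2.1875 (+); new bracket [1.5, 2]
m = 1.75, p(m) = -0.4336 (−); new bracket [1.5, 1.75]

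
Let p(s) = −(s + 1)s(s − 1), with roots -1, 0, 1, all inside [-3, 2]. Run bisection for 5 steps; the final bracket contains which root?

-1

p(-0.5) = -0.375 < 0, so the root lies in [-3, -0.5]
p(-1.75) = 3.609375 > 0, so the root lies in [-1.75, -0.5]
p(-1.125) = 0.298828 > 0, so the root lies in [-1.125, -0.5]
p(-0.8125) = -0.2761 < 0, so the root lies in [-1.125, -0.8125]
p(-0.96875) = -0.0596 < 0, so the root lies in [-1.125, -0.96875]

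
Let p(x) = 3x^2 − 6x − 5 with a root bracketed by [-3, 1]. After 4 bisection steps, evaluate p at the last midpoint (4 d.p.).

midpoint -1: p = 4 > 0 → [-1, 1]
midpoint 0: p = -5 < 0 → [-1, 0]
midpoint -0.5: p = -1.25 < 0 → [-1, -0.5]
midpoint -0.75: p = 1.1875 > 0 → [-0.75, -0.5]

1.1875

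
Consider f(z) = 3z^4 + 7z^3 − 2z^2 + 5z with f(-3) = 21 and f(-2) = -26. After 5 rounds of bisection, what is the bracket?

[-2.8125, -2.78125]

f(-2.5) = -17.1875 < 0, so the root lies in [-3, -2.5]
f(-2.75) = -2.878906 < 0, so the root lies in [-3, -2.75]
f(-2.875) = 7.709717 > 0, so the root lies in [-2.875, -2.75]
f(-2.8125) = 2.0977 > 0, so the root lies in [-2.8125, -2.75]
f(-2.78125) = -0.4676 < 0, so the root lies in [-2.8125, -2.78125]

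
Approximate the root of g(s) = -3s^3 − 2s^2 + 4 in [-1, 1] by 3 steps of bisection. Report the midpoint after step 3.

s = 0 gives g = 4, positive; keep [0, 1]
s = 0.5 gives g = 3.125, positive; keep [0.5, 1]
s = 0.75 gives g = 1.609375, positive; keep [0.75, 1]

0.75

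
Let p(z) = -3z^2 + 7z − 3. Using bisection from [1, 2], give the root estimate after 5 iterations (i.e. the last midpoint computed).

p(1.5) = 0.75 > 0, so the root lies in [1.5, 2]
p(1.75) = 0.0625 > 0, so the root lies in [1.75, 2]
p(1.875) = -0.421875 < 0, so the root lies in [1.75, 1.875]
p(1.8125) = -0.168 < 0, so the root lies in [1.75, 1.8125]
p(1.78125) = -0.0498 < 0, so the root lies in [1.75, 1.78125]

1.78125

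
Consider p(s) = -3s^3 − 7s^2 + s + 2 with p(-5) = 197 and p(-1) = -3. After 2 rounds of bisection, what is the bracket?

m = -3, p(m) = 17 (+); new bracket [-3, -1]
m = -2, p(m) = -4 (−); new bracket [-3, -2]

[-3, -2]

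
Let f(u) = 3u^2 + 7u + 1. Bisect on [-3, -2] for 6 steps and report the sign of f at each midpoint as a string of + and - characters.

++-+--

m = -2.5, f(m) = 2.25 (+); new bracket [-2.5, -2]
m = -2.25, f(m) = 0.4375 (+); new bracket [-2.25, -2]
m = -2.125, f(m) = -0.328125 (−); new bracket [-2.25, -2.125]
m = -2.1875, f(m) = 0.043 (+); new bracket [-2.1875, -2.125]
m = -2.15625, f(m) = -0.1455 (−); new bracket [-2.1875, -2.15625]
m = -2.171875, f(m) = -0.052 (−); new bracket [-2.1875, -2.171875]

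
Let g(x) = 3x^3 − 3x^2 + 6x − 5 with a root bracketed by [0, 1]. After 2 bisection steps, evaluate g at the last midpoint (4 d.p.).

m = 0.5, g(m) = -2.375 (−); new bracket [0.5, 1]
m = 0.75, g(m) = -0.921875 (−); new bracket [0.75, 1]

-0.9219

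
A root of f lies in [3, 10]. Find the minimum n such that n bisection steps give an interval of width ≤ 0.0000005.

Width after n steps is 7/2^n. Need 2^n ≥ 7/0.0000005 = 14000000.
2^23 = 8388608 < 14000000 ≤ 2^24 = 16777216, so n = 24.

24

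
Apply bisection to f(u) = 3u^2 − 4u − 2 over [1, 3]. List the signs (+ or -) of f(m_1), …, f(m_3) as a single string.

u = 2 gives f = 2, positive; keep [1, 2]
u = 1.5 gives f = -1.25, negative; keep [1.5, 2]
u = 1.75 gives f = 0.1875, positive; keep [1.5, 1.75]

+-+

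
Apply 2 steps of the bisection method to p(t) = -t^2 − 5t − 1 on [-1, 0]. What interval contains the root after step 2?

t = -0.5 gives p = 1.25, positive; keep [-0.5, 0]
t = -0.25 gives p = 0.1875, positive; keep [-0.25, 0]

[-0.25, 0]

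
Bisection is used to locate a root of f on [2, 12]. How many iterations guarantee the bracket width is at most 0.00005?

Width after n steps is 10/2^n. Need 2^n ≥ 10/0.00005 = 200000.
2^17 = 131072 < 200000 ≤ 2^18 = 262144, so n = 18.

18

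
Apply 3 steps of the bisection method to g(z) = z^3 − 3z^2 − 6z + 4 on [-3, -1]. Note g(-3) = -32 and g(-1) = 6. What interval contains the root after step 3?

[-1.75, -1.5]

g(-2) = -4 < 0, so the root lies in [-2, -1]
g(-1.5) = 2.875 > 0, so the root lies in [-2, -1.5]
g(-1.75) = -0.046875 < 0, so the root lies in [-1.75, -1.5]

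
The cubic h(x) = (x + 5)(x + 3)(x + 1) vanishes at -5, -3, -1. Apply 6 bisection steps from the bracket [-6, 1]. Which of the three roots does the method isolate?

-1

h(-2.5) = -1.875 < 0, so the root lies in [-2.5, 1]
h(-0.75) = 2.390625 > 0, so the root lies in [-2.5, -0.75]
h(-1.625) = -2.900391 < 0, so the root lies in [-1.625, -0.75]
h(-1.1875) = -1.2957 < 0, so the root lies in [-1.1875, -0.75]
h(-0.96875) = 0.2559 > 0, so the root lies in [-1.1875, -0.96875]
h(-1.078125) = -0.5889 < 0, so the root lies in [-1.078125, -0.96875]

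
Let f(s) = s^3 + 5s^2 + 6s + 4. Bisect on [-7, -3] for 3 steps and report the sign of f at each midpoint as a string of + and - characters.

f(-5) = -26 < 0, so the root lies in [-5, -3]
f(-4) = -4 < 0, so the root lies in [-4, -3]
f(-3.5) = 1.375 > 0, so the root lies in [-4, -3.5]

--+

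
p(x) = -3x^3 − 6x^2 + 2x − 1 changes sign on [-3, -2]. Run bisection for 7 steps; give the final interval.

x = -2.5 gives p = 3.375, positive; keep [-2.5, -2]
x = -2.25 gives p = -1.703125, negative; keep [-2.5, -2.25]
x = -2.375 gives p = 0.595703, positive; keep [-2.375, -2.25]
x = -2.3125 gives p = -0.6116, negative; keep [-2.375, -2.3125]
x = -2.34375 gives p = -0.0227, negative; keep [-2.375, -2.34375]
x = -2.359375 gives p = 0.2828, positive; keep [-2.359375, -2.34375]
x = -2.3515625 gives p = 0.1291, positive; keep [-2.3515625, -2.34375]

[-2.3515625, -2.34375]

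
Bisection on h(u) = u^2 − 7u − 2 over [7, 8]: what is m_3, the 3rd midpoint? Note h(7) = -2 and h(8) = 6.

h(7.5) = 1.75 > 0, so the root lies in [7, 7.5]
h(7.25) = -0.1875 < 0, so the root lies in [7.25, 7.5]
h(7.375) = 0.765625 > 0, so the root lies in [7.25, 7.375]

7.375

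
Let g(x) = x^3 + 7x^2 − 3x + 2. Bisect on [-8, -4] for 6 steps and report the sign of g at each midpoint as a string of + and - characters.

x = -6 gives g = 56, positive; keep [-8, -6]
x = -7 gives g = 23, positive; keep [-8, -7]
x = -7.5 gives g = -3.625, negative; keep [-7.5, -7]
x = -7.25 gives g = 10.6094, positive; keep [-7.5, -7.25]
x = -7.375 gives g = 3.7285, positive; keep [-7.5, -7.375]
x = -7.4375 gives g = 0.1116, positive; keep [-7.5, -7.4375]

++-+++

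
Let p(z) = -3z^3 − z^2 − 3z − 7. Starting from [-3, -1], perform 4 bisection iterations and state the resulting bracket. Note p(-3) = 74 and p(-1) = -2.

[-1.25, -1.125]

midpoint -2: p = 19 > 0 → [-2, -1]
midpoint -1.5: p = 5.375 > 0 → [-1.5, -1]
midpoint -1.25: p = 1.046875 > 0 → [-1.25, -1]
midpoint -1.125: p = -0.6191 < 0 → [-1.25, -1.125]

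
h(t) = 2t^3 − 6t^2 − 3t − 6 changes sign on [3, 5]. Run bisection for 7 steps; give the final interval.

m = 4, h(m) = 14 (+); new bracket [3, 4]
m = 3.5, h(m) = -4.25 (−); new bracket [3.5, 4]
m = 3.75, h(m) = 3.84375 (+); new bracket [3.5, 3.75]
m = 3.625, h(m) = -0.4492 (−); new bracket [3.625, 3.75]
m = 3.6875, h(m) = 1.6343 (+); new bracket [3.625, 3.6875]
m = 3.65625, h(m) = 0.577 (+); new bracket [3.625, 3.65625]
m = 3.640625, h(m) = 0.06 (+); new bracket [3.625, 3.640625]

[3.625, 3.640625]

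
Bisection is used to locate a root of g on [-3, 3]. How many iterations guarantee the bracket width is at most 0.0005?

Width after n steps is 6/2^n. Need 2^n ≥ 6/0.0005 = 12000.
2^13 = 8192 < 12000 ≤ 2^14 = 16384, so n = 14.

14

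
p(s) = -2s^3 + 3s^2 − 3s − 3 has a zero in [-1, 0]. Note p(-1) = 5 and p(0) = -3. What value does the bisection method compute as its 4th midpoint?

midpoint -0.5: p = -0.5 < 0 → [-1, -0.5]
midpoint -0.75: p = 1.78125 > 0 → [-0.75, -0.5]
midpoint -0.625: p = 0.535156 > 0 → [-0.625, -0.5]
midpoint -0.5625: p = -0.0073 < 0 → [-0.625, -0.5625]

-0.5625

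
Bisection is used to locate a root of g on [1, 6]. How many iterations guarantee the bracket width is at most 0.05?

7

Width after n steps is 5/2^n. Need 2^n ≥ 5/0.05 = 100.
2^6 = 64 < 100 ≤ 2^7 = 128, so n = 7.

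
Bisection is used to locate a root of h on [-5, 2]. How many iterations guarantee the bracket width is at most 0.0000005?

24

Width after n steps is 7/2^n. Need 2^n ≥ 7/0.0000005 = 14000000.
2^23 = 8388608 < 14000000 ≤ 2^24 = 16777216, so n = 24.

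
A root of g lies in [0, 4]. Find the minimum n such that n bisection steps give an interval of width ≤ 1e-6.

Width after n steps is 4/2^n. Need 2^n ≥ 4/1e-6 = 4000000.
2^21 = 2097152 < 4000000 ≤ 2^22 = 4194304, so n = 22.

22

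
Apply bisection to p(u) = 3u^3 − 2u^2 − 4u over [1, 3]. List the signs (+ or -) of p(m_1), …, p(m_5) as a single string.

p(2) = 8 > 0, so the root lies in [1, 2]
p(1.5) = -0.375 < 0, so the root lies in [1.5, 2]
p(1.75) = 2.953125 > 0, so the root lies in [1.5, 1.75]
p(1.625) = 1.0918 > 0, so the root lies in [1.5, 1.625]
p(1.5625) = 0.3113 > 0, so the root lies in [1.5, 1.5625]

+-+++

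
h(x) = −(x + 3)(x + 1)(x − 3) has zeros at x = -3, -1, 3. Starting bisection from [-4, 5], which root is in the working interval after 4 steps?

3

midpoint 0.5: h = 13.125 > 0 → [0.5, 5]
midpoint 2.75: h = 5.390625 > 0 → [2.75, 5]
midpoint 3.875: h = -29.326172 < 0 → [2.75, 3.875]
midpoint 3.3125: h = -8.5071 < 0 → [2.75, 3.3125]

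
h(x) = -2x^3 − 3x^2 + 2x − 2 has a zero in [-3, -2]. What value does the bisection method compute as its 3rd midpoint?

-2.125

m = -2.5, h(m) = 5.5 (+); new bracket [-2.5, -2]
m = -2.25, h(m) = 1.09375 (+); new bracket [-2.25, -2]
m = -2.125, h(m) = -0.605469 (−); new bracket [-2.25, -2.125]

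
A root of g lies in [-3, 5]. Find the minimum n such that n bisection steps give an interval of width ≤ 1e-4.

17

Width after n steps is 8/2^n. Need 2^n ≥ 8/1e-4 = 80000.
2^16 = 65536 < 80000 ≤ 2^17 = 131072, so n = 17.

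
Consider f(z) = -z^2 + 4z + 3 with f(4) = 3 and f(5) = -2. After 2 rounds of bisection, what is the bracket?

f(4.5) = 0.75 > 0, so the root lies in [4.5, 5]
f(4.75) = -0.5625 < 0, so the root lies in [4.5, 4.75]

[4.5, 4.75]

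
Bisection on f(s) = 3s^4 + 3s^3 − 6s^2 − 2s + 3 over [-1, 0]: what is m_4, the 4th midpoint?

-0.8125

s = -0.5 gives f = 2.3125, positive; keep [-1, -0.5]
s = -0.75 gives f = 0.808594, positive; keep [-1, -0.75]
s = -0.875 gives f = -0.094971, negative; keep [-0.875, -0.75]
s = -0.8125 gives f = 0.3624, positive; keep [-0.875, -0.8125]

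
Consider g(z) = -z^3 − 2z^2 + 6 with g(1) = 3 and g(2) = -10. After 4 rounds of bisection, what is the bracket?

g(1.5) = -1.875 < 0, so the root lies in [1, 1.5]
g(1.25) = 0.921875 > 0, so the root lies in [1.25, 1.5]
g(1.375) = -0.380859 < 0, so the root lies in [1.25, 1.375]
g(1.3125) = 0.2937 > 0, so the root lies in [1.3125, 1.375]

[1.3125, 1.375]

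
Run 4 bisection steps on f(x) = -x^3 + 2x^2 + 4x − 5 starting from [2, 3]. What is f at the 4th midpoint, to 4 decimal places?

-0.1770

f(2.5) = 1.875 > 0, so the root lies in [2.5, 3]
f(2.75) = 0.328125 > 0, so the root lies in [2.75, 3]
f(2.875) = -0.732422 < 0, so the root lies in [2.75, 2.875]
f(2.8125) = -0.177 < 0, so the root lies in [2.75, 2.8125]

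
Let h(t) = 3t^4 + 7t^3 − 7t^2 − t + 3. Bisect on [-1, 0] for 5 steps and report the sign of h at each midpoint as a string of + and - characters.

+--++

midpoint -0.5: h = 1.0625 > 0 → [-1, -0.5]
midpoint -0.75: h = -2.191406 < 0 → [-0.75, -0.5]
midpoint -0.625: h = -0.360596 < 0 → [-0.625, -0.5]
midpoint -0.5625: h = 0.4021 > 0 → [-0.625, -0.5625]
midpoint -0.59375: h = 0.0336 > 0 → [-0.625, -0.59375]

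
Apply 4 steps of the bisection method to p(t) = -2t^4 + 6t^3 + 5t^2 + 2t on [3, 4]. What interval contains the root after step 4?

t = 3.5 gives p = 25.375, positive; keep [3.5, 4]
t = 3.75 gives p = -1.289062, negative; keep [3.5, 3.75]
t = 3.625 gives p = 13.409668, positive; keep [3.625, 3.75]
t = 3.6875 gives p = 6.4189, positive; keep [3.6875, 3.75]

[3.6875, 3.75]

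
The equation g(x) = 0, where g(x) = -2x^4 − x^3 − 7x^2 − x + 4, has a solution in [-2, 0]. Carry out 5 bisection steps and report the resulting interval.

g(-1) = -3 < 0, so the root lies in [-1, 0]
g(-0.5) = 2.75 > 0, so the root lies in [-1, -0.5]
g(-0.75) = 0.601562 > 0, so the root lies in [-1, -0.75]
g(-0.875) = -0.9868 < 0, so the root lies in [-0.875, -0.75]
g(-0.8125) = -0.1438 < 0, so the root lies in [-0.8125, -0.75]

[-0.8125, -0.75]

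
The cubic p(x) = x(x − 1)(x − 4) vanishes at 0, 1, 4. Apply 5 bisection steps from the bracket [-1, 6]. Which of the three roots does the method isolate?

4

p(2.5) = -5.625 < 0, so the root lies in [2.5, 6]
p(4.25) = 3.453125 > 0, so the root lies in [2.5, 4.25]
p(3.375) = -5.009766 < 0, so the root lies in [3.375, 4.25]
p(3.8125) = -2.0105 < 0, so the root lies in [3.8125, 4.25]
p(4.03125) = 0.3819 > 0, so the root lies in [3.8125, 4.03125]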